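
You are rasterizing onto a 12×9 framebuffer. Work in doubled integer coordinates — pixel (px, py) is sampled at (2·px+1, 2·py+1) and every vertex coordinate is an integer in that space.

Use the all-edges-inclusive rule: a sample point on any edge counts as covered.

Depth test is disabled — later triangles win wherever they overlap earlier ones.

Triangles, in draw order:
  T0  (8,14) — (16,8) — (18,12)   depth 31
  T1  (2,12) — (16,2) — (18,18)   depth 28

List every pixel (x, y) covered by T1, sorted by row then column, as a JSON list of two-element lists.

T0:
  2·area = 44
  edge (8, 14)→(16, 8): d=(8,-6) inclusive
  edge (16, 8)→(18, 12): d=(2,4) inclusive
  edge (18, 12)→(8, 14): d=(-10,2) inclusive
    (7,4)@(15, 9): e=[2,6,36] → X
    (8,4)@(17, 9): e=[14,-2,32] → .
    (6,5)@(13, 11): e=[6,18,20] → X
    (8,5)@(17, 11): e=[30,2,12] → X
    (9,5)@(19, 11): e=[42,-6,8] → .
    (11,5)@(23, 11): e=[66,-22,0] → .  [on edge]
    (5,6)@(11, 13): e=[10,30,4] → X
    (6,6)@(13, 13): e=[22,22,0] → X  [on edge]
    (7,6)@(15, 13): e=[34,14,-4] → .
    (8,6)@(17, 13): e=[46,6,-8] → .
    (1,7)@(3, 15): e=[-22,66,0] → .  [on edge]
    (5,7)@(11, 15): e=[26,34,-16] → .
  covered (6 px):
    . . . . . . . . . . . .
    . . . . . . . . . . . .
    . . . . . . . . . . . .
    . . . . . . . . . . . .
    . . . . . . . X . . . .
    . . . . . . X X X . . .
    . . . . . X X . . . . .
    . . . . . . . . . . . .
    . . . . . . . . . . . .
T1:
  2·area = 244
  edge (2, 12)→(16, 2): d=(14,-10) inclusive
  edge (16, 2)→(18, 18): d=(2,16) inclusive
  edge (18, 18)→(2, 12): d=(-16,-6) inclusive
    (7,1)@(15, 3): e=[4,18,222] → X
    (8,1)@(17, 3): e=[24,-14,234] → .
    (6,2)@(13, 5): e=[12,54,178] → X
    (8,2)@(17, 5): e=[52,-10,202] → .
    (4,3)@(9, 7): e=[0,122,122] → X  [on edge]
    (5,3)@(11, 7): e=[20,90,134] → X
    (8,3)@(17, 7): e=[80,-6,170] → .
    (3,4)@(7, 9): e=[8,158,78] → X
    (8,4)@(17, 9): e=[108,-2,138] → .
    (2,5)@(5, 11): e=[16,194,34] → X
    (8,5)@(17, 11): e=[136,2,106] → X
    (9,5)@(19, 11): e=[156,-30,118] → .
  covered (31 px):
    . . . . . . . . . . . .
    . . . . . . . X . . . .
    . . . . . . X X . . . .
    . . . . X X X X . . . .
    . . . X X X X X . . . .
    . . X X X X X X X . . .
    . . X X X X X X X . . .
    . . . . . X X X X . . .
    . . . . . . . . X . . .

Final: [[7,1],[6,2],[7,2],[4,3],[5,3],[6,3],[7,3],[3,4],[4,4],[5,4],[6,4],[7,4],[2,5],[3,5],[4,5],[5,5],[6,5],[7,5],[8,5],[2,6],[3,6],[4,6],[5,6],[6,6],[7,6],[8,6],[5,7],[6,7],[7,7],[8,7],[8,8]]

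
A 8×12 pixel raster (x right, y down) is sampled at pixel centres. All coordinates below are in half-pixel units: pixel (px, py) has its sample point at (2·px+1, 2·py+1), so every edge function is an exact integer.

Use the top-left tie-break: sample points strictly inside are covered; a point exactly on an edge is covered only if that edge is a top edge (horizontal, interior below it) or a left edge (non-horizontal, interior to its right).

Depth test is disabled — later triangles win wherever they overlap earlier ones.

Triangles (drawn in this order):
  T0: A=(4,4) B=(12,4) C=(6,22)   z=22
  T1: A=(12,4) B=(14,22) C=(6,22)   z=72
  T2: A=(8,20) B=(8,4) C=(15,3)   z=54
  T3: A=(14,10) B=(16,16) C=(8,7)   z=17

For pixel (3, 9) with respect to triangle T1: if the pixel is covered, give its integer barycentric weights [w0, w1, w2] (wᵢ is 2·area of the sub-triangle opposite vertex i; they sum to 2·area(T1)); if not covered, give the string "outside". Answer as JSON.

T0:
  2·area = 144
  edge (4, 4)→(12, 4): d=(8,0) top-left  bias=+0
  edge (12, 4)→(6, 22): d=(-6,18) right/bottom  bias=-1
  edge (6, 22)→(4, 4): d=(-2,-18) top-left  bias=+0
    (6,0)@(13, 1): e=[-24,0,168] → ·  [on edge]
    (2,2)@(5, 5): e=[8,120,16] → #
    (3,2)@(7, 5): e=[8,84,52] → #
    (4,2)@(9, 5): e=[8,48,88] → #
    (5,2)@(11, 5): e=[8,12,124] → #
    (6,2)@(13, 5): e=[8,-24,160] → ·
    (2,3)@(5, 7): e=[24,108,12] → #
    (5,3)@(11, 7): e=[24,0,120] → ·  [on edge]
    (2,4)@(5, 9): e=[40,96,8] → #
    (5,4)@(11, 9): e=[40,-12,116] → ·
    (2,5)@(5, 11): e=[56,84,4] → #
    (5,5)@(11, 11): e=[56,-24,112] → ·
    (2,6)@(5, 13): e=[72,72,0] → #  [on edge]
    (4,6)@(9, 13): e=[72,0,72] → ·  [on edge]
    (3,9)@(7, 19): e=[120,0,24] → ·  [on edge]
  covered (17 px):
    · · · · · · · ·
    · · · · · · · ·
    · · # # # # · ·
    · · # # # · · ·
    · · # # # · · ·
    · · # # # · · ·
    · · # # · · · ·
    · · · # · · · ·
    · · · # · · · ·
    · · · · · · · ·
    · · · · · · · ·
    · · · · · · · ·
T1:
  2·area = 144
  edge (12, 4)→(14, 22): d=(2,18) right/bottom  bias=-1
  edge (14, 22)→(6, 22): d=(-8,0) right/bottom  bias=-1
  edge (6, 22)→(12, 4): d=(6,-18) top-left  bias=+0
    (6,0)@(13, 1): e=[-24,168,0] → ·  [on edge]
    (5,3)@(11, 7): e=[24,120,0] → #  [on edge]
    (6,3)@(13, 7): e=[-12,120,36] → ·
    (5,4)@(11, 9): e=[28,104,12] → #
    (6,4)@(13, 9): e=[-8,104,48] → ·
    (5,5)@(11, 11): e=[32,88,24] → #
    (6,5)@(13, 11): e=[-4,88,60] → ·
    (4,6)@(9, 13): e=[72,72,0] → #  [on edge]
    (6,6)@(13, 13): e=[0,72,72] → ·  [on edge]
    (4,7)@(9, 15): e=[76,56,12] → #
    (6,7)@(13, 15): e=[4,56,84] → #
    (7,7)@(15, 15): e=[-32,56,120] → ·
    (3,9)@(7, 19): e=[120,24,0] → #  [on edge]
  covered (19 px):
    · · · · · · · ·
    · · · · · · · ·
    · · · · · · · ·
    · · · · · # · ·
    · · · · · # · ·
    · · · · · # · ·
    · · · · # # · ·
    · · · · # # # ·
    · · · · # # # ·
    · · · # # # # ·
    · · · # # # # ·
    · · · · · · · ·
T2:
  2·area = 112
  edge (8, 20)→(8, 4): d=(0,-16) top-left  bias=+0
  edge (8, 4)→(15, 3): d=(7,-1) top-left  bias=+0
  edge (15, 3)→(8, 20): d=(-7,17) right/bottom  bias=-1
    (7,1)@(15, 3): e=[112,0,0] → ·  [on edge]
    (0,2)@(1, 5): e=[-112,0,224] → ·  [on edge]
    (4,2)@(9, 5): e=[16,8,88] → #
    (5,2)@(11, 5): e=[48,10,54] → #
    (6,2)@(13, 5): e=[80,12,20] → #
    (7,2)@(15, 5): e=[112,14,-14] → ·
    (4,3)@(9, 7): e=[16,22,74] → #
    (7,3)@(15, 7): e=[112,28,-28] → ·
    (4,4)@(9, 9): e=[16,36,60] → #
    (6,4)@(13, 9): e=[80,40,-8] → ·
    (4,5)@(9, 11): e=[16,50,46] → #
    (6,5)@(13, 11): e=[80,54,-22] → ·
  covered (13 px):
    · · · · · · · ·
    · · · · · · · ·
    · · · · # # # ·
    · · · · # # # ·
    · · · · # # · ·
    · · · · # # · ·
    · · · · # · · ·
    · · · · # · · ·
    · · · · # · · ·
    · · · · · · · ·
    · · · · · · · ·
    · · · · · · · ·
T3:
  2·area = 30
  edge (14, 10)→(16, 16): d=(2,6) right/bottom  bias=-1
  edge (16, 16)→(8, 7): d=(-8,-9) top-left  bias=+0
  edge (8, 7)→(14, 10): d=(6,3) right/bottom  bias=-1
    (5,0)@(11, 1): e=[0,75,-45] → ·  [on edge]
    (6,3)@(13, 7): e=[0,45,-15] → ·  [on edge]
    (5,4)@(11, 9): e=[16,11,3] → #
    (6,4)@(13, 9): e=[4,29,-3] → ·
    (5,5)@(11, 11): e=[20,-5,15] → ·
    (6,5)@(13, 11): e=[8,13,9] → #
    (7,5)@(15, 11): e=[-4,31,3] → ·
    (6,6)@(13, 13): e=[12,-3,21] → ·
    (7,6)@(15, 13): e=[0,15,15] → ·  [on edge]
  covered (2 px):
    · · · · · · · ·
    · · · · · · · ·
    · · · · · · · ·
    · · · · · · · ·
    · · · · · # · ·
    · · · · · · # ·
    · · · · · · · ·
    · · · · · · · ·
    · · · · · · · ·
    · · · · · · · ·
    · · · · · · · ·
    · · · · · · · ·

Answer: [24,0,120]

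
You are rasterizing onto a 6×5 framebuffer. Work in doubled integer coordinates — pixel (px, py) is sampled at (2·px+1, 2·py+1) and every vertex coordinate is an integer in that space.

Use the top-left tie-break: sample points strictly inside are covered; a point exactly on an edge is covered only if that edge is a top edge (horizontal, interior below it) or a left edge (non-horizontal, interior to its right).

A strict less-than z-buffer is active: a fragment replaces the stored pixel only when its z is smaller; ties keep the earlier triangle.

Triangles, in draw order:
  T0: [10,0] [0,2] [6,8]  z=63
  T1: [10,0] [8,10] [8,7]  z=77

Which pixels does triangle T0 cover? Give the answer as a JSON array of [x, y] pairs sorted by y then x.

T0:
  2·area = 72  (B↔C swapped to make it positive)
  edge (10, 0)→(6, 8): d=(-4,8) right/bottom  bias=-1
  edge (6, 8)→(0, 2): d=(-6,-6) top-left  bias=+0
  edge (0, 2)→(10, 0): d=(10,-2) top-left  bias=+0
    (2,0)@(5, 1): e=[36,36,0] → █  [on edge]
    (3,0)@(7, 1): e=[20,48,4] → █
    (4,0)@(9, 1): e=[4,60,8] → █
    (5,0)@(11, 1): e=[-12,72,12] → ·
    (0,1)@(1, 3): e=[60,0,12] → █  [on edge]
    (1,1)@(3, 3): e=[44,12,16] → █
    (4,1)@(9, 3): e=[-4,48,28] → ·
    (0,2)@(1, 5): e=[52,-12,32] → ·
    (1,2)@(3, 5): e=[36,0,36] → █  [on edge]
    (4,2)@(9, 5): e=[-12,36,48] → ·
    (1,3)@(3, 7): e=[28,-12,56] → ·
    (2,3)@(5, 7): e=[12,0,60] → █  [on edge]
    (3,4)@(7, 9): e=[-12,0,84] → ·  [on edge]
  covered (11 px):
    · · █ █ █ ·
    █ █ █ █ · ·
    · █ █ █ · ·
    · · █ · · ·
    · · · · · ·
T1:
  2·area = 6
  edge (10, 0)→(8, 10): d=(-2,10) right/bottom  bias=-1
  edge (8, 10)→(8, 7): d=(0,-3) top-left  bias=+0
  edge (8, 7)→(10, 0): d=(2,-7) top-left  bias=+0
    (4,2)@(9, 5): e=[0,3,3] → ·  [on edge]
  covered (0 px):
    · · · · · ·
    · · · · · ·
    · · · · · ·
    · · · · · ·
    · · · · · ·

Answer: [[2,0],[3,0],[4,0],[0,1],[1,1],[2,1],[3,1],[1,2],[2,2],[3,2],[2,3]]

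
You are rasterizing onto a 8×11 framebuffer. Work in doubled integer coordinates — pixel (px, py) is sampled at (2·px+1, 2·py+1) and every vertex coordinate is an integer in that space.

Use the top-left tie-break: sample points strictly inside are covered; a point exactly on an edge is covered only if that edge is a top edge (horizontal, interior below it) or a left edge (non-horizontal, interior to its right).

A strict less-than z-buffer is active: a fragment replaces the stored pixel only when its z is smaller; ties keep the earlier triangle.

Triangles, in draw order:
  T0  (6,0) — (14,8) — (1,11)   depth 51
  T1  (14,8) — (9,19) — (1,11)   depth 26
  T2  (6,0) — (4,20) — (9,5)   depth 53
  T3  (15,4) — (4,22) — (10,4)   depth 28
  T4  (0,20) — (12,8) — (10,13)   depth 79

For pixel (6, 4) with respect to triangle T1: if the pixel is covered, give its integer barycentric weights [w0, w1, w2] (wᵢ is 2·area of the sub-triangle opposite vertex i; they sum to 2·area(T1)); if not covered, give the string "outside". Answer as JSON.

T0:
  2·area = 128
  edge (6, 0)→(14, 8): d=(8,8) right/bottom  bias=-1
  edge (14, 8)→(1, 11): d=(-13,3) right/bottom  bias=-1
  edge (1, 11)→(6, 0): d=(5,-11) top-left  bias=+0
    (3,0)@(7, 1): e=[0,112,16] → .  [on edge]
    (2,1)@(5, 3): e=[32,92,4] → X
    (3,1)@(7, 3): e=[16,86,26] → X
    (4,1)@(9, 3): e=[0,80,48] → .  [on edge]
    (2,2)@(5, 5): e=[48,66,14] → X
    (4,2)@(9, 5): e=[16,54,58] → X
    (5,2)@(11, 5): e=[0,48,80] → .  [on edge]
    (1,3)@(3, 7): e=[80,46,2] → X
    (5,3)@(11, 7): e=[16,22,90] → X
    (6,3)@(13, 7): e=[0,16,112] → .  [on edge]
    (1,4)@(3, 9): e=[96,20,12] → X
    (5,4)@(11, 9): e=[32,-4,100] → .
    (7,4)@(15, 9): e=[0,-16,144] → .  [on edge]
    (0,5)@(1, 11): e=[128,0,0] → .  [on edge]
  covered (14 px):
    . . . . . . . .
    . . X X . . . .
    . . X X X . . .
    . X X X X X . .
    . X X X X . . .
    . . . . . . . .
    . . . . . . . .
    . . . . . . . .
    . . . . . . . .
    . . . . . . . .
    . . . . . . . .
T1:
  2·area = 128
  edge (14, 8)→(9, 19): d=(-5,11) right/bottom  bias=-1
  edge (9, 19)→(1, 11): d=(-8,-8) top-left  bias=+0
  edge (1, 11)→(14, 8): d=(13,-3) top-left  bias=+0
    (5,4)@(11, 9): e=[28,96,4] → X
    (6,4)@(13, 9): e=[6,112,10] → X
    (7,4)@(15, 9): e=[-16,128,16] → .
    (0,5)@(1, 11): e=[128,0,0] → X  [on edge]
    (1,5)@(3, 11): e=[106,16,6] → X
    (2,5)@(5, 11): e=[84,32,12] → X
    (3,5)@(7, 11): e=[62,48,18] → X
    (4,5)@(9, 11): e=[40,64,24] → X
    (6,5)@(13, 11): e=[-4,96,36] → .
    (0,6)@(1, 13): e=[118,-16,26] → .
    (1,6)@(3, 13): e=[96,0,32] → X  [on edge]
    (6,6)@(13, 13): e=[-14,80,62] → .
    (2,7)@(5, 15): e=[64,0,64] → X  [on edge]
    (3,8)@(7, 17): e=[32,0,96] → X  [on edge]
    (4,9)@(9, 19): e=[0,0,128] → .  [on edge]
    (5,10)@(11, 21): e=[-32,0,160] → .  [on edge]
  covered (18 px):
    . . . . . . . .
    . . . . . . . .
    . . . . . . . .
    . . . . . . . .
    . . . . . X X .
    X X X X X X . .
    . X X X X X . .
    . . X X X . . .
    . . . X X . . .
    . . . . . . . .
    . . . . . . . .
T2:
  2·area = 70  (B↔C swapped to make it positive)
  edge (6, 0)→(9, 5): d=(3,5) right/bottom  bias=-1
  edge (9, 5)→(4, 20): d=(-5,15) right/bottom  bias=-1
  edge (4, 20)→(6, 0): d=(2,-20) top-left  bias=+0
    (3,1)@(7, 3): e=[4,40,26] → X
    (4,1)@(9, 3): e=[-6,10,66] → .
    (3,2)@(7, 5): e=[10,30,30] → X
    (4,2)@(9, 5): e=[0,0,70] → .  [on edge]
    (3,3)@(7, 7): e=[16,20,34] → X
    (4,3)@(9, 7): e=[6,-10,74] → .
    (3,4)@(7, 9): e=[22,10,38] → X
    (4,4)@(9, 9): e=[12,-20,78] → .
    (2,5)@(5, 11): e=[38,30,2] → X
    (3,5)@(7, 11): e=[28,0,42] → .  [on edge]
    (2,6)@(5, 13): e=[44,20,6] → X
    (3,6)@(7, 13): e=[34,-10,46] → .
    (7,7)@(15, 15): e=[0,-140,210] → .  [on edge]
    (2,8)@(5, 17): e=[56,0,14] → .  [on edge]
  covered (7 px):
    . . . . . . . .
    . . . X . . . .
    . . . X . . . .
    . . . X . . . .
    . . . X . . . .
    . . X . . . . .
    . . X . . . . .
    . . X . . . . .
    . . . . . . . .
    . . . . . . . .
    . . . . . . . .
T3:
  2·area = 90
  edge (15, 4)→(4, 22): d=(-11,18) right/bottom  bias=-1
  edge (4, 22)→(10, 4): d=(6,-18) top-left  bias=+0
  edge (10, 4)→(15, 4): d=(5,0) top-left  bias=+0
    (5,0)@(11, 1): e=[105,0,-15] → .  [on edge]
    (5,2)@(11, 5): e=[61,24,5] → X
    (6,2)@(13, 5): e=[25,60,5] → X
    (7,2)@(15, 5): e=[-11,96,5] → .
    (4,3)@(9, 7): e=[75,0,15] → X  [on edge]
    (7,3)@(15, 7): e=[-33,108,15] → .
    (4,4)@(9, 9): e=[53,12,25] → X
    (6,4)@(13, 9): e=[-19,84,25] → .
    (4,5)@(9, 11): e=[31,24,35] → X
    (5,5)@(11, 11): e=[-5,60,35] → .
    (3,6)@(7, 13): e=[45,0,45] → X  [on edge]
    (5,6)@(11, 13): e=[-27,72,45] → .
    (2,9)@(5, 19): e=[15,0,75] → X  [on edge]
  covered (13 px):
    . . . . . . . .
    . . . . . . . .
    . . . . . X X .
    . . . . X X X .
    . . . . X X . .
    . . . . X . . .
    . . . X X . . .
    . . . X . . . .
    . . . X . . . .
    . . X . . . . .
    . . . . . . . .
T4:
  2·area = 36
  edge (0, 20)→(12, 8): d=(12,-12) top-left  bias=+0
  edge (12, 8)→(10, 13): d=(-2,5) right/bottom  bias=-1
  edge (10, 13)→(0, 20): d=(-10,7) right/bottom  bias=-1
    (7,2)@(15, 5): e=[0,-9,45] → .  [on edge]
    (6,3)@(13, 7): e=[0,-3,39] → .  [on edge]
    (5,4)@(11, 9): e=[0,3,33] → X  [on edge]
    (6,4)@(13, 9): e=[24,-7,19] → .
    (4,5)@(9, 11): e=[0,9,27] → X  [on edge]
    (5,5)@(11, 11): e=[24,-1,13] → .
    (3,6)@(7, 13): e=[0,15,21] → X  [on edge]
    (5,6)@(11, 13): e=[48,-5,-7] → .
    (2,7)@(5, 15): e=[0,21,15] → X  [on edge]
    (4,7)@(9, 15): e=[48,1,-13] → .
    (1,8)@(3, 17): e=[0,27,9] → X  [on edge]
    (2,8)@(5, 17): e=[24,17,-5] → .
    (0,9)@(1, 19): e=[0,33,3] → X  [on edge]
  covered (8 px):
    . . . . . . . .
    . . . . . . . .
    . . . . . . . .
    . . . . . . . .
    . . . . . X . .
    . . . . X . . .
    . . . X X . . .
    . . X X . . . .
    . X . . . . . .
    X . . . . . . .
    . . . . . . . .

Final: [112,10,6]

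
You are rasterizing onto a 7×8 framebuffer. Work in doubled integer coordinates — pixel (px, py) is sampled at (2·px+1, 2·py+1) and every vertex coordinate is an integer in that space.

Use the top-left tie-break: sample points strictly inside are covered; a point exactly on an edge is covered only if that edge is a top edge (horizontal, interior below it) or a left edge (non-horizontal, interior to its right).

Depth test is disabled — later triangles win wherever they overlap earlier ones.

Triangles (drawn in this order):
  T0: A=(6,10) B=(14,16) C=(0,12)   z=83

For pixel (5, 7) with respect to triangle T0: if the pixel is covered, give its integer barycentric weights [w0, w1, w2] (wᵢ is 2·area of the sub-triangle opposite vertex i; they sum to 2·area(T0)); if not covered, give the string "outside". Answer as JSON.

T0:
  2·area = 52
  edge (6, 10)→(14, 16): d=(8,6) right/bottom  bias=-1
  edge (14, 16)→(0, 12): d=(-14,-4) top-left  bias=+0
  edge (0, 12)→(6, 10): d=(6,-2) top-left  bias=+0
    (4,4)@(9, 9): e=[-26,78,0] → .  [on edge]
    (1,5)@(3, 11): e=[26,26,0] → X  [on edge]
    (2,5)@(5, 11): e=[14,34,4] → X
    (3,5)@(7, 11): e=[2,42,8] → X
    (4,5)@(9, 11): e=[-10,50,12] → .
    (1,6)@(3, 13): e=[42,-2,12] → .
    (2,6)@(5, 13): e=[30,6,16] → X
    (4,6)@(9, 13): e=[6,22,24] → X
    (5,6)@(11, 13): e=[-6,30,28] → .
    (2,7)@(5, 15): e=[46,-22,28] → .
    (3,7)@(7, 15): e=[34,-14,32] → .
    (4,7)@(9, 15): e=[22,-6,36] → .
  covered (7 px):
    . . . . . . .
    . . . . . . .
    . . . . . . .
    . . . . . . .
    . . . . . . .
    . X X X . . .
    . . X X X . .
    . . . . . X .

Result: [2,40,10]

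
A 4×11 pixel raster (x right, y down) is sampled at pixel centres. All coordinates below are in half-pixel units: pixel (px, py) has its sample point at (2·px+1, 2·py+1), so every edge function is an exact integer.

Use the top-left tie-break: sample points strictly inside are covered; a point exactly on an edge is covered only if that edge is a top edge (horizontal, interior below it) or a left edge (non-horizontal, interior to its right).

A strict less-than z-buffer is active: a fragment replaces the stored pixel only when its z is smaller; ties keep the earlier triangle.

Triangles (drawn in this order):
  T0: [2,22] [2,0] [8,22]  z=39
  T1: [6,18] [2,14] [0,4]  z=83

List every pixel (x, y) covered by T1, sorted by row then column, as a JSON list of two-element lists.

T0:
  2·area = 132
  edge (2, 22)→(2, 0): d=(0,-22) top-left  bias=+0
  edge (2, 0)→(8, 22): d=(6,22) right/bottom  bias=-1
  edge (8, 22)→(2, 22): d=(-6,0) right/bottom  bias=-1
    (1,2)@(3, 5): e=[22,8,102] → #
    (2,2)@(5, 5): e=[66,-36,102] → ·
    (1,3)@(3, 7): e=[22,20,90] → #
    (2,3)@(5, 7): e=[66,-24,90] → ·
    (1,4)@(3, 9): e=[22,32,78] → #
    (2,4)@(5, 9): e=[66,-12,78] → ·
    (1,5)@(3, 11): e=[22,44,66] → #
    (2,5)@(5, 11): e=[66,0,66] → ·  [on edge]
    (1,6)@(3, 13): e=[22,56,54] → #
    (2,6)@(5, 13): e=[66,12,54] → #
    (3,6)@(7, 13): e=[110,-32,54] → ·
    (1,7)@(3, 15): e=[22,68,42] → #
  covered (16 px):
    · · · ·
    · · · ·
    · # · ·
    · # · ·
    · # · ·
    · # · ·
    · # # ·
    · # # ·
    · # # ·
    · # # #
    · # # #
T1:
  2·area = 32
  edge (6, 18)→(2, 14): d=(-4,-4) top-left  bias=+0
  edge (2, 14)→(0, 4): d=(-2,-10) top-left  bias=+0
  edge (0, 4)→(6, 18): d=(6,14) right/bottom  bias=-1
    (0,3)@(1, 7): e=[24,4,4] → #
    (1,3)@(3, 7): e=[32,24,-24] → ·
    (0,4)@(1, 9): e=[16,0,16] → #  [on edge]
    (1,4)@(3, 9): e=[24,20,-12] → ·
    (0,5)@(1, 11): e=[8,-4,28] → ·
    (1,5)@(3, 11): e=[16,16,0] → ·  [on edge]
    (0,6)@(1, 13): e=[0,-8,40] → ·  [on edge]
    (1,6)@(3, 13): e=[8,12,12] → #
    (2,6)@(5, 13): e=[16,32,-16] → ·
    (1,7)@(3, 15): e=[0,8,24] → #  [on edge]
    (2,7)@(5, 15): e=[8,28,-4] → ·
    (1,8)@(3, 17): e=[-8,4,36] → ·
    (2,8)@(5, 17): e=[0,24,8] → #  [on edge]
    (1,9)@(3, 19): e=[-16,0,48] → ·  [on edge]
    (3,9)@(7, 19): e=[0,40,-8] → ·  [on edge]
  covered (5 px):
    · · · ·
    · · · ·
    · · · ·
    # · · ·
    # · · ·
    · · · ·
    · # · ·
    · # · ·
    · · # ·
    · · · ·
    · · · ·

Result: [[0,3],[0,4],[1,6],[1,7],[2,8]]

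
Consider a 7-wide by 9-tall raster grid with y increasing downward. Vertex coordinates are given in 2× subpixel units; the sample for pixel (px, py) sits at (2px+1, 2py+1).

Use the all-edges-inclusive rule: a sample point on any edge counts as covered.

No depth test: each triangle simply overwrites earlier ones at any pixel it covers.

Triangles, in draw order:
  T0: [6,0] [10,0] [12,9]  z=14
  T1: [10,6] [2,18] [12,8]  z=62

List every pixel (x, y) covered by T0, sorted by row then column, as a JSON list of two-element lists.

T0:
  2·area = 36
  edge (6, 0)→(10, 0): d=(4,0) inclusive
  edge (10, 0)→(12, 9): d=(2,9) inclusive
  edge (12, 9)→(6, 0): d=(-6,-9) inclusive
    (3,0)@(7, 1): e=[4,29,3] → █
    (4,0)@(9, 1): e=[4,11,21] → █
    (5,0)@(11, 1): e=[4,-7,39] → ·
    (3,1)@(7, 3): e=[12,33,-9] → ·
    (4,1)@(9, 3): e=[12,15,9] → █
    (5,1)@(11, 3): e=[12,-3,27] → ·
    (4,2)@(9, 5): e=[20,19,-3] → ·
    (5,2)@(11, 5): e=[20,1,15] → █
    (6,2)@(13, 5): e=[20,-17,33] → ·
    (5,3)@(11, 7): e=[28,5,3] → █
    (6,3)@(13, 7): e=[28,-13,21] → ·
    (5,4)@(11, 9): e=[36,9,-9] → ·
  covered (5 px):
    · · · █ █ · ·
    · · · · █ · ·
    · · · · · █ ·
    · · · · · █ ·
    · · · · · · ·
    · · · · · · ·
    · · · · · · ·
    · · · · · · ·
    · · · · · · ·
T1:
  2·area = 40  (B↔C swapped to make it positive)
  edge (10, 6)→(12, 8): d=(2,2) inclusive
  edge (12, 8)→(2, 18): d=(-10,10) inclusive
  edge (2, 18)→(10, 6): d=(8,-12) inclusive
    (2,0)@(5, 1): e=[0,140,-100] → ·  [on edge]
    (3,1)@(7, 3): e=[0,100,-60] → ·  [on edge]
    (4,2)@(9, 5): e=[0,60,-20] → ·  [on edge]
    (5,3)@(11, 7): e=[0,20,20] → █  [on edge]
    (6,3)@(13, 7): e=[-4,0,44] → ·  [on edge]
    (4,4)@(9, 9): e=[8,20,12] → █
    (5,4)@(11, 9): e=[4,0,36] → █  [on edge]
    (6,4)@(13, 9): e=[0,-20,60] → ·  [on edge]
    (3,5)@(7, 11): e=[16,20,4] → █
    (4,5)@(9, 11): e=[12,0,28] → █  [on edge]
    (5,5)@(11, 11): e=[8,-20,52] → ·
    (3,6)@(7, 13): e=[20,0,20] → █  [on edge]
    (2,7)@(5, 15): e=[28,0,12] → █  [on edge]
    (1,8)@(3, 17): e=[36,0,4] → █  [on edge]
  covered (8 px):
    · · · · · · ·
    · · · · · · ·
    · · · · · · ·
    · · · · · █ ·
    · · · · █ █ ·
    · · · █ █ · ·
    · · · █ · · ·
    · · █ · · · ·
    · █ · · · · ·

Result: [[3,0],[4,0],[4,1],[5,2],[5,3]]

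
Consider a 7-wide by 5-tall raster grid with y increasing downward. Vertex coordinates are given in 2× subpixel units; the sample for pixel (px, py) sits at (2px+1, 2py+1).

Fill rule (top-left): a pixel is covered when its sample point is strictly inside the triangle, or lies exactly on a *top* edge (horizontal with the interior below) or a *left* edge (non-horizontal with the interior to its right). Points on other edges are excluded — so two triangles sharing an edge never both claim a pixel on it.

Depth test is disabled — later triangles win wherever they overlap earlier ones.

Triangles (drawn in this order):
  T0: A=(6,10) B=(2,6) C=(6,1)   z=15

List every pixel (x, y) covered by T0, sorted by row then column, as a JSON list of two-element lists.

T0:
  2·area = 36
  edge (6, 10)→(2, 6): d=(-4,-4) top-left  bias=+0
  edge (2, 6)→(6, 1): d=(4,-5) top-left  bias=+0
  edge (6, 1)→(6, 10): d=(0,9) right/bottom  bias=-1
    (2,1)@(5, 3): e=[24,3,9] → #
    (3,1)@(7, 3): e=[32,13,-9] → ·
    (0,2)@(1, 5): e=[0,-9,45] → ·  [on edge]
    (1,2)@(3, 5): e=[8,1,27] → #
    (3,2)@(7, 5): e=[24,21,-9] → ·
    (1,3)@(3, 7): e=[0,9,27] → #  [on edge]
    (3,3)@(7, 7): e=[16,29,-9] → ·
    (1,4)@(3, 9): e=[-8,17,27] → ·
    (2,4)@(5, 9): e=[0,27,9] → #  [on edge]
    (3,4)@(7, 9): e=[8,37,-9] → ·
  covered (6 px):
    · · · · · · ·
    · · # · · · ·
    · # # · · · ·
    · # # · · · ·
    · · # · · · ·

Result: [[2,1],[1,2],[2,2],[1,3],[2,3],[2,4]]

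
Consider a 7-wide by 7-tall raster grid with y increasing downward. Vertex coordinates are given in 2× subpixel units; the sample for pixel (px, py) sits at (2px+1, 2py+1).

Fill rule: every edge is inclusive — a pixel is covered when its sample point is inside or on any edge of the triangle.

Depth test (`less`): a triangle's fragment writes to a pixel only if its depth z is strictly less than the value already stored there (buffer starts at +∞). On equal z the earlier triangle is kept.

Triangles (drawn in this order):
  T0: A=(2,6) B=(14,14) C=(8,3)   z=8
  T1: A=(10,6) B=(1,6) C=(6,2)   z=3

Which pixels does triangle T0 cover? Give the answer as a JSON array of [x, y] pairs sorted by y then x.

T0:
  2·area = 84  (B↔C swapped to make it positive)
  edge (2, 6)→(8, 3): d=(6,-3) inclusive
  edge (8, 3)→(14, 14): d=(6,11) inclusive
  edge (14, 14)→(2, 6): d=(-12,-8) inclusive
    (2,2)@(5, 5): e=[3,45,36] → X
    (3,2)@(7, 5): e=[9,23,52] → X
    (4,2)@(9, 5): e=[15,1,68] → X
    (5,2)@(11, 5): e=[21,-21,84] → .
    (2,3)@(5, 7): e=[15,57,12] → X
    (5,3)@(11, 7): e=[33,-9,60] → .
    (2,4)@(5, 9): e=[27,69,-12] → .
    (3,4)@(7, 9): e=[33,47,4] → X
    (5,4)@(11, 9): e=[45,3,36] → X
    (6,4)@(13, 9): e=[51,-19,52] → .
    (3,5)@(7, 11): e=[45,59,-20] → .
    (4,5)@(9, 11): e=[51,37,-4] → .
  covered (11 px):
    . . . . . . .
    . . . . . . .
    . . X X X . .
    . . X X X . .
    . . . X X X .
    . . . . . X .
    . . . . . . X
T1:
  2·area = 36
  edge (10, 6)→(1, 6): d=(-9,0) inclusive
  edge (1, 6)→(6, 2): d=(5,-4) inclusive
  edge (6, 2)→(10, 6): d=(4,4) inclusive
    (2,0)@(5, 1): e=[45,-9,0] → .  [on edge]
    (2,1)@(5, 3): e=[27,1,8] → X
    (3,1)@(7, 3): e=[27,9,0] → X  [on edge]
    (4,1)@(9, 3): e=[27,17,-8] → .
    (1,2)@(3, 5): e=[9,3,24] → X
    (4,2)@(9, 5): e=[9,27,0] → X  [on edge]
    (5,2)@(11, 5): e=[9,35,-8] → .
    (1,3)@(3, 7): e=[-9,13,32] → .
    (2,3)@(5, 7): e=[-9,21,24] → .
    (3,3)@(7, 7): e=[-9,29,16] → .
    (4,3)@(9, 7): e=[-9,37,8] → .
    (5,3)@(11, 7): e=[-9,45,0] → .  [on edge]
    (6,4)@(13, 9): e=[-27,63,0] → .  [on edge]
  covered (6 px):
    . . . . . . .
    . . X X . . .
    . X X X X . .
    . . . . . . .
    . . . . . . .
    . . . . . . .
    . . . . . . .

Result: [[2,2],[3,2],[4,2],[2,3],[3,3],[4,3],[3,4],[4,4],[5,4],[5,5],[6,6]]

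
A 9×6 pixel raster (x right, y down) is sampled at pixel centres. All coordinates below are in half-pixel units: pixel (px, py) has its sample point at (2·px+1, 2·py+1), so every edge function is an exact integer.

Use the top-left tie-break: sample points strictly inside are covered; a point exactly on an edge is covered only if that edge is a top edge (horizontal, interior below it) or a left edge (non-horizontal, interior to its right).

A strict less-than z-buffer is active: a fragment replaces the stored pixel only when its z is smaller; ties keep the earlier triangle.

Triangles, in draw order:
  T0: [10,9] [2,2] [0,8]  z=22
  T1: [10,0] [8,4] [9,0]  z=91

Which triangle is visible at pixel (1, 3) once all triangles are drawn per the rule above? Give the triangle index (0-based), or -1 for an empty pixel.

T0:
  2·area = 62  (B↔C swapped to make it positive)
  edge (10, 9)→(0, 8): d=(-10,-1) top-left  bias=+0
  edge (0, 8)→(2, 2): d=(2,-6) top-left  bias=+0
  edge (2, 2)→(10, 9): d=(8,7) right/bottom  bias=-1
    (1,1)@(3, 3): e=[53,8,1] → #
    (2,1)@(5, 3): e=[55,20,-13] → ·
    (0,2)@(1, 5): e=[31,0,31] → #  [on edge]
    (2,2)@(5, 5): e=[35,24,3] → #
    (3,2)@(7, 5): e=[37,36,-11] → ·
    (0,3)@(1, 7): e=[11,4,47] → #
    (3,3)@(7, 7): e=[17,40,5] → #
    (4,3)@(9, 7): e=[19,52,-9] → ·
    (0,4)@(1, 9): e=[-9,8,63] → ·
    (1,4)@(3, 9): e=[-7,20,49] → ·
    (2,4)@(5, 9): e=[-5,32,35] → ·
    (3,4)@(7, 9): e=[-3,44,21] → ·
  covered (8 px):
    · · · · · · · · ·
    · # · · · · · · ·
    # # # · · · · · ·
    # # # # · · · · ·
    · · · · · · · · ·
    · · · · · · · · ·
T1:
  2·area = 4
  edge (10, 0)→(8, 4): d=(-2,4) right/bottom  bias=-1
  edge (8, 4)→(9, 0): d=(1,-4) top-left  bias=+0
  edge (9, 0)→(10, 0): d=(1,0) top-left  bias=+0
    (4,0)@(9, 1): e=[2,1,1] → #
    (5,0)@(11, 1): e=[-6,9,1] → ·
    (4,1)@(9, 3): e=[-2,3,3] → ·
  covered (1 px):
    · · · · # · · · ·
    · · · · · · · · ·
    · · · · · · · · ·
    · · · · · · · · ·
    · · · · · · · · ·
    · · · · · · · · ·

Z-buffer (winner per pixel, '.' = empty):
  . . . . 1 . . . .
  . 0 . . . . . . .
  0 0 0 . . . . . .
  0 0 0 0 . . . . .
  . . . . . . . . .
  . . . . . . . . .

Answer: 0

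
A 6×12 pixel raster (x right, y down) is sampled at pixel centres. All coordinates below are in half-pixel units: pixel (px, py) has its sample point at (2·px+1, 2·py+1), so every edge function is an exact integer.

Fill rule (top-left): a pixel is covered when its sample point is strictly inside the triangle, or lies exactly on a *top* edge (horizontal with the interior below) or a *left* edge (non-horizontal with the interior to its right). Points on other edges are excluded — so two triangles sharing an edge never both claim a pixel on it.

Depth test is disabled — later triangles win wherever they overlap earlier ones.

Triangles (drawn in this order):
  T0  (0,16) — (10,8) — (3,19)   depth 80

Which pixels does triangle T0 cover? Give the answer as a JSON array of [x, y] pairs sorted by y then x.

T0:
  2·area = 54
  edge (0, 16)→(10, 8): d=(10,-8) top-left  bias=+0
  edge (10, 8)→(3, 19): d=(-7,11) right/bottom  bias=-1
  edge (3, 19)→(0, 16): d=(-3,-3) top-left  bias=+0
    (4,4)@(9, 9): e=[2,4,48] → █
    (5,4)@(11, 9): e=[18,-18,54] → ·
    (3,5)@(7, 11): e=[6,12,36] → █
    (4,5)@(9, 11): e=[22,-10,42] → ·
    (2,6)@(5, 13): e=[10,20,24] → █
    (3,6)@(7, 13): e=[26,-2,30] → ·
    (1,7)@(3, 15): e=[14,28,12] → █
    (3,7)@(7, 15): e=[46,-16,24] → ·
    (0,8)@(1, 17): e=[18,36,0] → █  [on edge]
    (2,8)@(5, 17): e=[50,-8,12] → ·
    (0,9)@(1, 19): e=[38,22,-6] → ·
    (1,9)@(3, 19): e=[54,0,0] → ·  [on edge]
    (2,10)@(5, 21): e=[90,-36,0] → ·  [on edge]
    (3,11)@(7, 23): e=[126,-72,0] → ·  [on edge]
  covered (7 px):
    · · · · · ·
    · · · · · ·
    · · · · · ·
    · · · · · ·
    · · · · █ ·
    · · · █ · ·
    · · █ · · ·
    · █ █ · · ·
    █ █ · · · ·
    · · · · · ·
    · · · · · ·
    · · · · · ·

Final: [[4,4],[3,5],[2,6],[1,7],[2,7],[0,8],[1,8]]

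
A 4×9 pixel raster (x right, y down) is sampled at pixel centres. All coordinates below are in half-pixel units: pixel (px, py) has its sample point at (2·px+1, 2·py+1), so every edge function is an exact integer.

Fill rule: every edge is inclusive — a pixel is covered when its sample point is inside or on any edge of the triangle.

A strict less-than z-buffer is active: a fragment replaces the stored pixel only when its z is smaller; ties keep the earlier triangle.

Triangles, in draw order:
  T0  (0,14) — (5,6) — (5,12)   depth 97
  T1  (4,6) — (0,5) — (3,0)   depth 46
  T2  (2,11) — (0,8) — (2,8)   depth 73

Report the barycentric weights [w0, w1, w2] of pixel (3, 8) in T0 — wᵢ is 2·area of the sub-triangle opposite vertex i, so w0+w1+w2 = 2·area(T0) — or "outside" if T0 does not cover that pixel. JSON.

T0:
  2·area = 30
  edge (0, 14)→(5, 6): d=(5,-8) inclusive
  edge (5, 6)→(5, 12): d=(0,6) inclusive
  edge (5, 12)→(0, 14): d=(-5,2) inclusive
    (2,0)@(5, 1): e=[-25,0,55] → .  [on edge]
    (2,1)@(5, 3): e=[-15,0,45] → .  [on edge]
    (2,2)@(5, 5): e=[-5,0,35] → .  [on edge]
    (2,3)@(5, 7): e=[5,0,25] → X  [on edge]
    (3,3)@(7, 7): e=[21,-12,21] → .
    (2,4)@(5, 9): e=[15,0,15] → X  [on edge]
    (3,4)@(7, 9): e=[31,-12,11] → .
    (1,5)@(3, 11): e=[9,12,9] → X
    (2,5)@(5, 11): e=[25,0,5] → X  [on edge]
    (3,5)@(7, 11): e=[41,-12,1] → .
    (0,6)@(1, 13): e=[3,24,3] → X
    (1,6)@(3, 13): e=[19,12,-1] → .
    (2,6)@(5, 13): e=[35,0,-5] → .  [on edge]
    (2,7)@(5, 15): e=[45,0,-15] → .  [on edge]
    (2,8)@(5, 17): e=[55,0,-25] → .  [on edge]
  covered (5 px):
    . . . .
    . . . .
    . . . .
    . . X .
    . . X .
    . X X .
    X . . .
    . . . .
    . . . .
T1:
  2·area = 23
  edge (4, 6)→(0, 5): d=(-4,-1) inclusive
  edge (0, 5)→(3, 0): d=(3,-5) inclusive
  edge (3, 0)→(4, 6): d=(1,6) inclusive
    (1,0)@(3, 1): e=[19,3,1] → X
    (2,0)@(5, 1): e=[21,13,-11] → .
    (1,1)@(3, 3): e=[11,9,3] → X
    (2,1)@(5, 3): e=[13,19,-9] → .
    (0,2)@(1, 5): e=[1,5,17] → X
    (2,2)@(5, 5): e=[5,25,-7] → .
    (0,3)@(1, 7): e=[-7,11,19] → .
    (1,3)@(3, 7): e=[-5,21,7] → .
  covered (4 px):
    . X . .
    . X . .
    X X . .
    . . . .
    . . . .
    . . . .
    . . . .
    . . . .
    . . . .
T2:
  2·area = 6
  edge (2, 11)→(0, 8): d=(-2,-3) inclusive
  edge (0, 8)→(2, 8): d=(2,0) inclusive
  edge (2, 8)→(2, 11): d=(0,3) inclusive
    (0,4)@(1, 9): e=[1,2,3] → X
    (1,4)@(3, 9): e=[7,2,-3] → .
    (0,5)@(1, 11): e=[-3,6,3] → .
  covered (1 px):
    . . . .
    . . . .
    . . . .
    . . . .
    X . . .
    . . . .
    . . . .
    . . . .
    . . . .

Result: "outside"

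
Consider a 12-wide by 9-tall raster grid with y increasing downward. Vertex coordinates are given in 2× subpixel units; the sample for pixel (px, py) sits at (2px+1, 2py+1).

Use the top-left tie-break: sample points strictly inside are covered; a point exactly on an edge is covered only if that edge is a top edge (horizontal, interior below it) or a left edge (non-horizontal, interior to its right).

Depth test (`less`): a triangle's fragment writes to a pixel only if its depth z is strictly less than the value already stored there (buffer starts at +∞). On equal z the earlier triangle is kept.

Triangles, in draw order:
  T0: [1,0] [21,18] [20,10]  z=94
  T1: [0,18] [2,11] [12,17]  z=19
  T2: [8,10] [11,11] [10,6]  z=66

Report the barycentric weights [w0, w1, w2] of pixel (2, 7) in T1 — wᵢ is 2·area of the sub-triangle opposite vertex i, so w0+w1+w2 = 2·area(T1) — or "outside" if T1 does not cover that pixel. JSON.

T0:
  2·area = 142  (B↔C swapped to make it positive)
  edge (1, 0)→(20, 10): d=(19,10) right/bottom  bias=-1
  edge (20, 10)→(21, 18): d=(1,8) right/bottom  bias=-1
  edge (21, 18)→(1, 0): d=(-20,-18) top-left  bias=+0
    (2,1)@(5, 3): e=[17,113,12] → #
    (3,1)@(7, 3): e=[-3,97,48] → ·
    (2,2)@(5, 5): e=[55,115,-28] → ·
    (3,2)@(7, 5): e=[35,99,8] → #
    (4,2)@(9, 5): e=[15,83,44] → #
    (5,2)@(11, 5): e=[-5,67,80] → ·
    (3,3)@(7, 7): e=[73,101,-32] → ·
    (4,3)@(9, 7): e=[53,85,4] → #
    (5,3)@(11, 7): e=[33,69,40] → #
    (6,3)@(13, 7): e=[13,53,76] → #
    (7,3)@(15, 7): e=[-7,37,112] → ·
    (4,4)@(9, 9): e=[91,87,-36] → ·
    (5,4)@(11, 9): e=[71,71,0] → #  [on edge]
  covered (16 px):
    · · · · · · · · · · · ·
    · · # · · · · · · · · ·
    · · · # # · · · · · · ·
    · · · · # # # · · · · ·
    · · · · · # # # # · · ·
    · · · · · · · # # # · ·
    · · · · · · · · # # · ·
    · · · · · · · · · # · ·
    · · · · · · · · · · · ·
T1:
  2·area = 82
  edge (0, 18)→(2, 11): d=(2,-7) top-left  bias=+0
  edge (2, 11)→(12, 17): d=(10,6) right/bottom  bias=-1
  edge (12, 17)→(0, 18): d=(-12,1) right/bottom  bias=-1
    (1,6)@(3, 13): e=[11,14,57] → #
    (2,6)@(5, 13): e=[25,2,55] → #
    (3,6)@(7, 13): e=[39,-10,53] → ·
    (0,7)@(1, 15): e=[1,46,35] → #
    (3,7)@(7, 15): e=[43,10,29] → #
    (4,7)@(9, 15): e=[57,-2,27] → ·
    (0,8)@(1, 17): e=[5,66,11] → #
    (4,8)@(9, 17): e=[61,18,3] → #
    (5,8)@(11, 17): e=[75,6,1] → #
    (6,8)@(13, 17): e=[89,-6,-1] → ·
  covered (12 px):
    · · · · · · · · · · · ·
    · · · · · · · · · · · ·
    · · · · · · · · · · · ·
    · · · · · · · · · · · ·
    · · · · · · · · · · · ·
    · · · · · · · · · · · ·
    · # # · · · · · · · · ·
    # # # # · · · · · · · ·
    # # # # # # · · · · · ·
T2:
  2·area = 14  (B↔C swapped to make it positive)
  edge (8, 10)→(10, 6): d=(2,-4) top-left  bias=+0
  edge (10, 6)→(11, 11): d=(1,5) right/bottom  bias=-1
  edge (11, 11)→(8, 10): d=(-3,-1) top-left  bias=+0
    (4,0)@(9, 1): e=[-14,0,28] → ·  [on edge]
    (2,4)@(5, 9): e=[-14,28,0] → ·  [on edge]
    (4,4)@(9, 9): e=[2,8,4] → #
    (5,4)@(11, 9): e=[10,-2,6] → ·
    (4,5)@(9, 11): e=[6,10,-2] → ·
    (5,5)@(11, 11): e=[14,0,0] → ·  [on edge]
    (8,6)@(17, 13): e=[42,-28,0] → ·  [on edge]
    (11,7)@(23, 15): e=[70,-56,0] → ·  [on edge]
  covered (1 px):
    · · · · · · · · · · · ·
    · · · · · · · · · · · ·
    · · · · · · · · · · · ·
    · · · · · · · · · · · ·
    · · · · # · · · · · · ·
    · · · · · · · · · · · ·
    · · · · · · · · · · · ·
    · · · · · · · · · · · ·
    · · · · · · · · · · · ·

Final: [22,31,29]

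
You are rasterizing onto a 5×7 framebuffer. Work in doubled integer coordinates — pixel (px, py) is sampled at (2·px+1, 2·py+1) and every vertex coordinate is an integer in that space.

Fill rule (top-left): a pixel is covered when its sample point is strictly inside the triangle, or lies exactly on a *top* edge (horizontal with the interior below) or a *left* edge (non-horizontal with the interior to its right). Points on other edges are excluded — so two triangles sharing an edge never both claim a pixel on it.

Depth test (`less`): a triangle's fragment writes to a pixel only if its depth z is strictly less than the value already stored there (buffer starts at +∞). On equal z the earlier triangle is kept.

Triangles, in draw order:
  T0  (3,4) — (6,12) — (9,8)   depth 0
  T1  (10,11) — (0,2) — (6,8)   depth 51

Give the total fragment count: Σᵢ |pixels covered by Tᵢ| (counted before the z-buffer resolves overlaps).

T0:
  2·area = 36  (B↔C swapped to make it positive)
  edge (3, 4)→(9, 8): d=(6,4) right/bottom  bias=-1
  edge (9, 8)→(6, 12): d=(-3,4) right/bottom  bias=-1
  edge (6, 12)→(3, 4): d=(-3,-8) top-left  bias=+0
    (2,3)@(5, 7): e=[10,19,7] → #
    (3,3)@(7, 7): e=[2,11,23] → #
    (4,3)@(9, 7): e=[-6,3,39] → ·
    (2,4)@(5, 9): e=[22,13,1] → #
    (4,4)@(9, 9): e=[6,-3,33] → ·
    (2,5)@(5, 11): e=[34,7,-5] → ·
    (3,5)@(7, 11): e=[26,-1,11] → ·
  covered (4 px):
    · · · · ·
    · · · · ·
    · · · · ·
    · · # # ·
    · · # # ·
    · · · · ·
    · · · · ·
T1:
  2·area = 6  (B↔C swapped to make it positive)
  edge (10, 11)→(6, 8): d=(-4,-3) top-left  bias=+0
  edge (6, 8)→(0, 2): d=(-6,-6) top-left  bias=+0
  edge (0, 2)→(10, 11): d=(10,9) right/bottom  bias=-1
    (0,1)@(1, 3): e=[5,0,1] → #  [on edge]
    (1,1)@(3, 3): e=[11,12,-17] → ·
    (0,2)@(1, 5): e=[-3,-12,21] → ·
    (1,2)@(3, 5): e=[3,0,3] → #  [on edge]
    (2,2)@(5, 5): e=[9,12,-15] → ·
    (1,3)@(3, 7): e=[-5,-12,23] → ·
    (2,3)@(5, 7): e=[1,0,5] → #  [on edge]
    (3,3)@(7, 7): e=[7,12,-13] → ·
    (2,4)@(5, 9): e=[-7,-12,25] → ·
    (3,4)@(7, 9): e=[-1,0,7] → ·  [on edge]
    (4,5)@(9, 11): e=[-3,0,9] → ·  [on edge]
  covered (3 px):
    · · · · ·
    # · · · ·
    · # · · ·
    · · # · ·
    · · · · ·
    · · · · ·
    · · · · ·

Result: 7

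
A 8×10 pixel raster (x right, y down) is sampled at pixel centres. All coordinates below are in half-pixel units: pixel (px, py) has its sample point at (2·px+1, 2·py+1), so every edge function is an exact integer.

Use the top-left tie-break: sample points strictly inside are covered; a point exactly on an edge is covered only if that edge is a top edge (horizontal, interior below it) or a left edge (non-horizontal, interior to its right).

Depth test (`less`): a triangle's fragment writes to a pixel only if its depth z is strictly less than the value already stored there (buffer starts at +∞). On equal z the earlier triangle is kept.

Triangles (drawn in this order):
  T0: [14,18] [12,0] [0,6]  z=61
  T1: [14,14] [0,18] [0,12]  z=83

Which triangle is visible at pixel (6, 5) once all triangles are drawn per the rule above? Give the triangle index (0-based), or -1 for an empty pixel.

T0:
  2·area = 228  (B↔C swapped to make it positive)
  edge (14, 18)→(0, 6): d=(-14,-12) top-left  bias=+0
  edge (0, 6)→(12, 0): d=(12,-6) top-left  bias=+0
  edge (12, 0)→(14, 18): d=(2,18) right/bottom  bias=-1
    (5,0)@(11, 1): e=[202,6,20] → █
    (6,0)@(13, 1): e=[226,18,-16] → ·
    (3,1)@(7, 3): e=[126,6,96] → █
    (4,1)@(9, 3): e=[150,18,60] → █
    (6,1)@(13, 3): e=[198,42,-12] → ·
    (1,2)@(3, 5): e=[50,6,172] → █
    (2,2)@(5, 5): e=[74,18,136] → █
    (6,2)@(13, 5): e=[170,66,-8] → ·
    (1,3)@(3, 7): e=[22,30,176] → █
    (6,3)@(13, 7): e=[142,90,-4] → ·
    (1,4)@(3, 9): e=[-6,54,180] → ·
    (2,4)@(5, 9): e=[18,66,144] → █
    (6,4)@(13, 9): e=[114,114,0] → ·  [on edge]
  covered (28 px):
    · · · · · █ · ·
    · · · █ █ █ · ·
    · █ █ █ █ █ · ·
    · █ █ █ █ █ · ·
    · · █ █ █ █ · ·
    · · · █ █ █ █ ·
    · · · · █ █ █ ·
    · · · · · █ █ ·
    · · · · · · █ ·
    · · · · · · · ·
T1:
  2·area = 84
  edge (14, 14)→(0, 18): d=(-14,4) right/bottom  bias=-1
  edge (0, 18)→(0, 12): d=(0,-6) top-left  bias=+0
  edge (0, 12)→(14, 14): d=(14,2) right/bottom  bias=-1
    (0,6)@(1, 13): e=[66,6,12] → █
    (1,6)@(3, 13): e=[58,18,8] → █
    (2,6)@(5, 13): e=[50,30,4] → █
    (3,6)@(7, 13): e=[42,42,0] → ·  [on edge]
    (0,7)@(1, 15): e=[38,6,40] → █
    (3,7)@(7, 15): e=[14,42,28] → █
    (4,7)@(9, 15): e=[6,54,24] → █
    (5,7)@(11, 15): e=[-2,66,20] → ·
    (0,8)@(1, 17): e=[10,6,68] → █
    (2,8)@(5, 17): e=[-6,30,60] → ·
    (3,8)@(7, 17): e=[-14,42,56] → ·
    (4,8)@(9, 17): e=[-22,54,52] → ·
  covered (10 px):
    · · · · · · · ·
    · · · · · · · ·
    · · · · · · · ·
    · · · · · · · ·
    · · · · · · · ·
    · · · · · · · ·
    █ █ █ · · · · ·
    █ █ █ █ █ · · ·
    █ █ · · · · · ·
    · · · · · · · ·

Z-buffer (winner per pixel, '.' = empty):
  . . . . . 0 . .
  . . . 0 0 0 . .
  . 0 0 0 0 0 . .
  . 0 0 0 0 0 . .
  . . 0 0 0 0 . .
  . . . 0 0 0 0 .
  1 1 1 . 0 0 0 .
  1 1 1 1 1 0 0 .
  1 1 . . . . 0 .
  . . . . . . . .

Result: 0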